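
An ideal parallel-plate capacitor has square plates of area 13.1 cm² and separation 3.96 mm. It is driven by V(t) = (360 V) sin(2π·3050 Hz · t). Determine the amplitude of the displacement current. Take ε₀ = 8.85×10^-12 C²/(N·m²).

(dE/dt)_max = V₀ω/d = 1.742×10^9 V/(m·s); ω = 2πf = 1.916×10^4 rad/s.
I_d,max = ε₀ A (dE/dt)_max = (8.85×10^-12)(1.31×10^-3)(1.742×10^9) = 2.02×10^-5 A.

2.02×10^-5 A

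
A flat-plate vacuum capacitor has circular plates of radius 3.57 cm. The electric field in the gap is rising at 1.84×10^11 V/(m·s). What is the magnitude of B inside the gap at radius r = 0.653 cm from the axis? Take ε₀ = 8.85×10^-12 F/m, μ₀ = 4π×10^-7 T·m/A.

Total displacement current: I_d = ε₀(πR²)(dE/dt) = (8.85×10^-12)(4.004×10^-3)(1.84×10^11) = 6.520×10^-3 A.
For r < R the Ampère–Maxwell law gives B(2πr) = μ₀ I_d (r²/R²), so B = μ₀ I_d r/(2πR²) = (4π×10^-7)(6.520×10^-3)(6.53×10^-3)/(2π·0.0357²) = 6.68×10^-9 T.

6.68×10^-9 T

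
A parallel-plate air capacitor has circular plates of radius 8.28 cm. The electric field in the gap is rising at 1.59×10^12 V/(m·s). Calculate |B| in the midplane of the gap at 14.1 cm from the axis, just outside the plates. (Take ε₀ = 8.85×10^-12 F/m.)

I_d = ε₀ dΦ_E/dt = ε₀ πR² (dE/dt) = (8.85×10^-12)(0.02154)(1.59×10^12) = 0.3031 A through the full plate area.
With r > R the enclosed displacement current is the full I_d; B = μ₀ I_d / (2πr) = 4.30×10^-7 T.

4.30×10^-7 T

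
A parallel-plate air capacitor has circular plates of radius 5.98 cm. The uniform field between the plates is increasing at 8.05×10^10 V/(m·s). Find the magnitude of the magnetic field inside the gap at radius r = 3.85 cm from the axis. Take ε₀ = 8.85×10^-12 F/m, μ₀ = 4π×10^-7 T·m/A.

1.72×10^-8 T

Total displacement current: I_d = ε₀(πR²)(dE/dt) = (8.85×10^-12)(0.01123)(8.05×10^10) = 8.001×10^-3 A.
An Ampèrian loop of radius r encloses a fraction (r/R)² of I_d. Then B·2πr = μ₀ I_d (r/R)², giving B = μ₀ I_d r/(2πR²) = 1.72×10^-8 T.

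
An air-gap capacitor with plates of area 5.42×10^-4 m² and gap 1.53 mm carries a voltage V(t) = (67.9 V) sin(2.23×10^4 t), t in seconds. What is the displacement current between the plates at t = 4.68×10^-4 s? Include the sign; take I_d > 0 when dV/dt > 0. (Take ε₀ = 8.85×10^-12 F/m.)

-2.52×10^-6 A

dV/dt = (67.9)(2.23×10^4)·cos(10.4364) = -8.032×10^5 V/s.
I_d = C dV/dt with C = ε₀A/d = (8.85×10^-12)(5.42×10^-4)/(1.53×10^-3) = 3.135×10^-12 F, so I_d = (3.135×10^-12)(-8.032×10^5) = -2.52×10^-6 A.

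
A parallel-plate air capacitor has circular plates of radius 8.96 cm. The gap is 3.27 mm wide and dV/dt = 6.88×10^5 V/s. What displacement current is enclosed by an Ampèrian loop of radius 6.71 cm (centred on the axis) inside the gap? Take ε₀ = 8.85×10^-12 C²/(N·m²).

2.63×10^-5 A

With E = V/d, dE/dt = 2.104×10^8 V/(m·s) and πR² = 0.02522 m², giving I_d = ε₀ πR² dE/dt = 4.696×10^-5 A.
Through an area πr² the displacement current is I_d·(πr²/πR²) = I_d (r/R)² = 2.63×10^-5 A.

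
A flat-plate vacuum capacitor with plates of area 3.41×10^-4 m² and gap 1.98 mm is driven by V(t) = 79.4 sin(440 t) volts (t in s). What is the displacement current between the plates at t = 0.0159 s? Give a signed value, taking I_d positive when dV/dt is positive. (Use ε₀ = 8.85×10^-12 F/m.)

4.03×10^-8 A

C = ε₀A/d = (8.85×10^-12)(3.41×10^-4)/(1.98×10^-3) = 1.524×10^-12 F. dV/dt = V₀ω·cos(ωt); at ωt = 6.996 rad this factor is 0.7565.
I_d = C dV/dt = (1.524×10^-12)(79.4)(440)(0.7565) = 4.03×10^-8 A.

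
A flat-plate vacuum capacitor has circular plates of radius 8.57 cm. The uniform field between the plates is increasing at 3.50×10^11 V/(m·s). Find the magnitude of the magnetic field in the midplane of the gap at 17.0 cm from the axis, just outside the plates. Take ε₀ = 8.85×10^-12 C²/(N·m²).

I_d = ε₀ dΦ_E/dt = ε₀ πR² (dE/dt) = (8.85×10^-12)(0.02307)(3.50×10^11) = 0.07146 A through the full plate area.
With r > R the enclosed displacement current is the full I_d; B = μ₀ I_d / (2πr) = 8.41×10^-8 T.

8.41×10^-8 T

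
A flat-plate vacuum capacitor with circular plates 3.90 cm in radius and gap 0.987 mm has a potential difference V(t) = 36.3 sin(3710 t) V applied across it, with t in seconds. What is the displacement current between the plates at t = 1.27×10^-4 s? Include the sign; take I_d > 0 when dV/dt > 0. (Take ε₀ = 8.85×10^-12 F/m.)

dE/dt = (V₀ω/d)·cos(ωt) with ωt = 0.47117 rad: (36.3)(3710)(0.8910)/(9.87×10^-4) = 1.216×10^8 V/(m·s).
I_d = ε₀ A dE/dt = (8.85×10^-12)(4.778×10^-3)(1.216×10^8) = 5.14×10^-6 A.

5.14×10^-6 A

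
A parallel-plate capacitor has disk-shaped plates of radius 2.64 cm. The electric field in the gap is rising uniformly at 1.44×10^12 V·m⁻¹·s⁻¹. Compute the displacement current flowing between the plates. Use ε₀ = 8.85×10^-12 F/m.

With a uniform field, Φ_E = EA, so I_d = ε₀ A dE/dt = 0.0279 A.

0.0279 A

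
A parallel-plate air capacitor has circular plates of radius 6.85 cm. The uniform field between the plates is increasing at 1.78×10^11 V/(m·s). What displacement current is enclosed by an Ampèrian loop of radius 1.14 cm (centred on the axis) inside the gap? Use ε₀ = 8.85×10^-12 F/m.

I_d = ε₀ dΦ_E/dt = ε₀ πR² (dE/dt) = (8.85×10^-12)(0.01474)(1.78×10^11) = 0.02322 A through the full plate area.
Since J_d is uniform, the enclosed fraction is (r/R)² = 0.02770, giving I_d,enc = 6.43×10^-4 A.

6.43×10^-4 A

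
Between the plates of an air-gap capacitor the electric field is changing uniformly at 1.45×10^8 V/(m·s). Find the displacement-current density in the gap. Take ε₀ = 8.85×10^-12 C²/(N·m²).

The displacement-current density is ε₀ ∂E/∂t = (8.85×10^-12)(1.45×10^8) = 1.28×10^-3 A/m².

1.28×10^-3 A/m²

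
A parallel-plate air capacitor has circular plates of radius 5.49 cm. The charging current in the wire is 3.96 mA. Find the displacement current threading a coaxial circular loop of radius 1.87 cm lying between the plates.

4.59×10^-4 A

No conduction current crosses the gap, so I_d there equals the 3.96×10^-3 A in the leads.
The field is uniform, so I_d,enc = I_d (r/R)² = (3.96×10^-3)(1.87/5.49)² = 4.59×10^-4 A.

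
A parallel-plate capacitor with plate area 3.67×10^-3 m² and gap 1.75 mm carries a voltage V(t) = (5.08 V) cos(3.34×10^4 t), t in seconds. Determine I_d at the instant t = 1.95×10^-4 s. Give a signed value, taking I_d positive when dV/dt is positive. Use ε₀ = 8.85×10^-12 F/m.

-7.17×10^-7 A

dV/dt = (5.08)(3.34×10^4)·−sin(6.513) = -3.865×10^4 V/s.
I_d = C dV/dt with C = ε₀A/d = (8.85×10^-12)(3.67×10^-3)/(1.75×10^-3) = 1.856×10^-11 F, so I_d = (1.856×10^-11)(-3.865×10^4) = -7.17×10^-7 A.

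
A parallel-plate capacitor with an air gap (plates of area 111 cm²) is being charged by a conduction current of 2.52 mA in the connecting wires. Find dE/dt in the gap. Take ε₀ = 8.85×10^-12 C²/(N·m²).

2.57×10^10 V/(m·s)

By continuity, I_d in the gap equals the 2.52 mA flowing in the wire.
Since I_d = ε₀ A dE/dt, dE/dt = I_d/(ε₀A) = (2.52×10^-3)/((8.85×10^-12)(0.0111)) = 2.57×10^10 V/(m·s).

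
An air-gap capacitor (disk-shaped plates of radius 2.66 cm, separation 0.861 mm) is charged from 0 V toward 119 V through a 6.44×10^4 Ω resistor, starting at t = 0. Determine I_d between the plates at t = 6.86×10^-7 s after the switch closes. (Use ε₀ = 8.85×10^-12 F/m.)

1.16×10^-3 A

C = ε₀A/d = (8.85×10^-12)(2.223×10^-3)/(8.61×10^-4) = 2.285×10^-11 F, so τ = RC = 1.472×10^-6 s.
The conduction current is I(t) = (V₀/R) e^(−t/τ), and the displacement current between the plates equals it.
t/τ = 0.4660; I_d = (119/6.44×10^4) · e^(−0.4660) = (1.848×10^-3)(0.6275) = 1.16×10^-3 A.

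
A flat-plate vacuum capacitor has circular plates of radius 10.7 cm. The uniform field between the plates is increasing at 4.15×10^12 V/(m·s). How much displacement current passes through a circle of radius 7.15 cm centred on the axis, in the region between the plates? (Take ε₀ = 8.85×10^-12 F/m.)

0.590 A

I_d = ε₀ dΦ_E/dt = ε₀ πR² (dE/dt) = (8.85×10^-12)(0.03597)(4.15×10^12) = 1.321 A through the full plate area.
Since J_d is uniform, the enclosed fraction is (r/R)² = 0.4465, giving I_d,enc = 0.590 A.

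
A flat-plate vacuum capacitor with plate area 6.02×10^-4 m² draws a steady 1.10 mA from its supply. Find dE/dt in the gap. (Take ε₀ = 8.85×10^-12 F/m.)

2.06×10^11 V/(m·s)

Charge continuity gives I_d = I = 1.10×10^-3 A between the plates.
Then dE/dt = I_d/(ε₀A) = 2.06×10^11 V/(m·s).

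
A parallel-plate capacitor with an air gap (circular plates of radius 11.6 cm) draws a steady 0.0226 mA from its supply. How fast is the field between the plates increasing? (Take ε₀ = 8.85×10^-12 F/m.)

Charge continuity gives I_d = I = 2.26×10^-5 A between the plates.
Since I_d = ε₀ A dE/dt, dE/dt = I_d/(ε₀A) = (2.26×10^-5)/((8.85×10^-12)(0.04227)) = 6.04×10^7 V/(m·s).

6.04×10^7 V/(m·s)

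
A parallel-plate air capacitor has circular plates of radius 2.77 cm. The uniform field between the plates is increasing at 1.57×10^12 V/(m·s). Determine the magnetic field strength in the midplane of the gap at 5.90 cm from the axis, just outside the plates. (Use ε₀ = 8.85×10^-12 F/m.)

1.14×10^-7 T

Total displacement current: I_d = ε₀(πR²)(dE/dt) = (8.85×10^-12)(2.411×10^-3)(1.57×10^12) = 0.03350 A.
With r > R the enclosed displacement current is the full I_d; B = μ₀ I_d / (2πr) = 1.14×10^-7 T.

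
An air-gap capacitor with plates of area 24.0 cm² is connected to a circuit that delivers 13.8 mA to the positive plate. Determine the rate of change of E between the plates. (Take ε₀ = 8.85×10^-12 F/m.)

The displacement current between the plates equals the conduction current, I_d = 13.8 mA.
Since I_d = ε₀ A dE/dt, dE/dt = I_d/(ε₀A) = (0.0138)/((8.85×10^-12)(2.40×10^-3)) = 6.50×10^11 V/(m·s).

6.50×10^11 V/(m·s)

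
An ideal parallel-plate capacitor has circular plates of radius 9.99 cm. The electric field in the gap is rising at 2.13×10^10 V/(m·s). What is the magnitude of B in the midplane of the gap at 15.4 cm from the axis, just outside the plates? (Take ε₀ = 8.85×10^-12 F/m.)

Through the whole plate area (πR² = 0.03135 m²), I_d = ε₀ πR² dE/dt = 5.910×10^-3 A.
For r ≥ R the full I_d is enclosed: B = μ₀ I_d/(2πr) = (4π×10^-7)(5.910×10^-3)/(2π·0.154) = 7.68×10^-9 T.

7.68×10^-9 T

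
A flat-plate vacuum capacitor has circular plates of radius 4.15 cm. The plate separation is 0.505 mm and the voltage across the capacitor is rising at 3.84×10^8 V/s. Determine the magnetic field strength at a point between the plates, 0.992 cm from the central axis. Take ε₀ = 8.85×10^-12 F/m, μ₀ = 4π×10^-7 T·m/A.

I_d = C dV/dt with C = ε₀πR²/d = 9.483×10^-11 F, so I_d = (9.483×10^-11)(3.84×10^8) = 0.03641 A.
∮B·dl = μ₀ I_d,enc with I_d,enc = I_d r²/R² = 2.080×10^-3 A; so B = μ₀ I_d,enc/(2πr) = 4.19×10^-8 T.

4.19×10^-8 T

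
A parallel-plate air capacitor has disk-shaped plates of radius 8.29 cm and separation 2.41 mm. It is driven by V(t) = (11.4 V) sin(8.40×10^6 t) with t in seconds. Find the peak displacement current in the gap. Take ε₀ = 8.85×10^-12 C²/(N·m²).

(dE/dt)_max = V₀ω/d = 3.973×10^10 V/(m·s); ω = 8.40×10^6 rad/s.
I_d,max = ε₀ A (dE/dt)_max = (8.85×10^-12)(0.02159)(3.973×10^10) = 7.59×10^-3 A.

7.59×10^-3 A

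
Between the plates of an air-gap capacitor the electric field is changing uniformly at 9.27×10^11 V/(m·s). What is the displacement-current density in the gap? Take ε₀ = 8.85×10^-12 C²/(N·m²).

8.20 A/m²

The displacement-current density is ε₀ ∂E/∂t = (8.85×10^-12)(9.27×10^11) = 8.20 A/m².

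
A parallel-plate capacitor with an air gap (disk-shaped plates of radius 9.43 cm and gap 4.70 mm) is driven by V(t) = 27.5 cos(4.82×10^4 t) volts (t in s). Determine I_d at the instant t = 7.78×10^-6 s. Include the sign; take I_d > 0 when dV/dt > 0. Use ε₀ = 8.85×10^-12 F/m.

C = ε₀A/d = (8.85×10^-12)(0.02794)/(4.70×10^-3) = 5.261×10^-11 F. dV/dt = V₀ω·−sin(ωt); at ωt = 0.374996 rad this factor is -0.3663.
I_d = C dV/dt = (5.261×10^-11)(27.5)(4.82×10^4)(-0.3663) = -2.55×10^-5 A.

-2.55×10^-5 A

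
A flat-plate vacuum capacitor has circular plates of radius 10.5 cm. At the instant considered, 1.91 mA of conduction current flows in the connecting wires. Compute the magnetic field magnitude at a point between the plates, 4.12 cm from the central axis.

1.43×10^-9 T

Between the plates the displacement current equals the wire current: I_d = 1.91 mA = 1.91×10^-3 A.
∮B·dl = μ₀ I_d,enc with I_d,enc = I_d r²/R² = 2.941×10^-4 A; so B = μ₀ I_d,enc/(2πr) = 1.43×10^-9 T.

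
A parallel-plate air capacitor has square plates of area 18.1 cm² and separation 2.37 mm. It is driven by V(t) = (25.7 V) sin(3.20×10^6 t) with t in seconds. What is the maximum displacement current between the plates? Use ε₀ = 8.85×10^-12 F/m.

5.56×10^-4 A

C = ε₀A/d = (8.85×10^-12)(1.81×10^-3)/(2.37×10^-3) = 6.759×10^-12 F; ω = 3.20×10^6 rad/s.
I_d = C dV/dt, so |I_d|_max = C V₀ ω = (6.759×10^-12)(25.7)(3.20×10^6) = 5.56×10^-4 A.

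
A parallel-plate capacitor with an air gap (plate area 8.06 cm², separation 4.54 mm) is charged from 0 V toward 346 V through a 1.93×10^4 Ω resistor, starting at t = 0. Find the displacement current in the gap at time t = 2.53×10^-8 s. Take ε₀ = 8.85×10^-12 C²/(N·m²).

7.78×10^-3 A

C = ε₀A/d = (8.85×10^-12)(8.06×10^-4)/(4.54×10^-3) = 1.571×10^-12 F and τ = RC = 3.032×10^-8 s. I_d in the gap equals the RC charging current.
I_d(t) = (V₀/R) e^(−t/τ) = 0.01793 · e^(−0.8344) = 7.78×10^-3 A.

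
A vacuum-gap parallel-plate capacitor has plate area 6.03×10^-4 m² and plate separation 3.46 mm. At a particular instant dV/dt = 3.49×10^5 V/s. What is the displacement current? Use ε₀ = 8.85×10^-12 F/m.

The field between the plates is E = V/d, so dE/dt = (3.49×10^5)/(3.46×10^-3 m) = 1.009×10^8 V/(m·s).
I_d = ε₀ A (dE/dt) = (8.85×10^-12)(6.03×10^-4)(1.009×10^8) = 5.38×10^-7 A.

5.38×10^-7 A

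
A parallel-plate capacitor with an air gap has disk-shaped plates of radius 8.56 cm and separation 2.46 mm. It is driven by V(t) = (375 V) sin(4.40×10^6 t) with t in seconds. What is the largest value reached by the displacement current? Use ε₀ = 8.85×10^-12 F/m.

(dE/dt)_max = V₀ω/d = 6.707×10^11 V/(m·s); ω = 4.40×10^6 rad/s.
I_d,max = ε₀ A (dE/dt)_max = (8.85×10^-12)(0.02302)(6.707×10^11) = 0.137 A.

0.137 A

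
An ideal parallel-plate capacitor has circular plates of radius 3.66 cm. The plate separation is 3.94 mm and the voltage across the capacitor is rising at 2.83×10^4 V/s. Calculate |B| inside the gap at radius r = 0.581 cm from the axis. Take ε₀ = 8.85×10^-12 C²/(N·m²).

With E = V/d, dE/dt = 7.183×10^6 V/(m·s) and πR² = 4.208×10^-3 m², giving I_d = ε₀ πR² dE/dt = 2.675×10^-7 A.
For r < R the Ampère–Maxwell law gives B(2πr) = μ₀ I_d (r²/R²), so B = μ₀ I_d r/(2πR²) = (4π×10^-7)(2.675×10^-7)(5.81×10^-3)/(2π·0.0366²) = 2.32×10^-13 T.

2.32×10^-13 T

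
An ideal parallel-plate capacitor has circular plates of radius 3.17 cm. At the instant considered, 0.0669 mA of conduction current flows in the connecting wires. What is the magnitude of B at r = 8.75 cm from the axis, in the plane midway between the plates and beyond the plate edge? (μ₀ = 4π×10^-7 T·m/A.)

No conduction current crosses the gap, so I_d there equals the 6.69×10^-5 A in the leads.
Outside the plates the loop encloses all of I_d, so B·2πr = μ₀ I_d and B = 1.53×10^-10 T.

1.53×10^-10 T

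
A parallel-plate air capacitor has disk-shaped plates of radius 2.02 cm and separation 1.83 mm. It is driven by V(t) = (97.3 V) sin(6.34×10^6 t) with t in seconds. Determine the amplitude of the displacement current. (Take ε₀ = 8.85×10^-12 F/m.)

3.82×10^-3 A

The displacement current equals the conduction current C dV/dt, which peaks at C V₀ ω.
With C = ε₀A/d = (8.85×10^-12)(1.282×10^-3)/(1.83×10^-3) = 6.200×10^-12 F and ω = 6.34×10^6 rad/s, I_d,max = (6.200×10^-12)(97.3)(6.34×10^6) = 3.82×10^-3 A.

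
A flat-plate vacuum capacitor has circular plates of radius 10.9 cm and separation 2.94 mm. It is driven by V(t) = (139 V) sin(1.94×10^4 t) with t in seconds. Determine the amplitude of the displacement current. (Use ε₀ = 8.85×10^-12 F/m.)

3.03×10^-4 A

(dE/dt)_max = V₀ω/d = 9.172×10^8 V/(m·s); ω = 1.94×10^4 rad/s.
I_d,max = ε₀ A (dE/dt)_max = (8.85×10^-12)(0.03733)(9.172×10^8) = 3.03×10^-4 A.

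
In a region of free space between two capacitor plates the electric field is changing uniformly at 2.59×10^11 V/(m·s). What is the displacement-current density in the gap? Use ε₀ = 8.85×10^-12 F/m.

2.29 A/m²

J_d = ε₀ ∂E/∂t, so J_d = 2.29 A/m².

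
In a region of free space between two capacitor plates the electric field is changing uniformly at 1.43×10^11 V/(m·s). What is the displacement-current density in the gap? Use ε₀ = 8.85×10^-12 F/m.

J_d = ε₀ dE/dt = (8.85×10^-12)(1.43×10^11) = 1.27 A/m².

1.27 A/m²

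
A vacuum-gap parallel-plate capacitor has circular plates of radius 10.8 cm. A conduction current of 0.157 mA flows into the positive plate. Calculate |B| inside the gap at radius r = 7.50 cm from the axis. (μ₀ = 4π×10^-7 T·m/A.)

2.02×10^-10 T

No conduction current crosses the gap, so I_d there equals the 1.57×10^-4 A in the leads.
An Ampèrian loop of radius r encloses a fraction (r/R)² of I_d. Then B·2πr = μ₀ I_d (r/R)², giving B = μ₀ I_d r/(2πR²) = 2.02×10^-10 T.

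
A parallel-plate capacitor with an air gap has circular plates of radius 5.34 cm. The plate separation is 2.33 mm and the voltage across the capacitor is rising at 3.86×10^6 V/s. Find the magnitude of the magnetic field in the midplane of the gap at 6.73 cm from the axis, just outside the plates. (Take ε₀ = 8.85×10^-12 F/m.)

With E = V/d, dE/dt = 1.657×10^9 V/(m·s) and πR² = 8.958×10^-3 m², giving I_d = ε₀ πR² dE/dt = 1.314×10^-4 A.
Outside the plates the loop encloses all of I_d, so B·2πr = μ₀ I_d and B = 3.90×10^-10 T.

3.90×10^-10 T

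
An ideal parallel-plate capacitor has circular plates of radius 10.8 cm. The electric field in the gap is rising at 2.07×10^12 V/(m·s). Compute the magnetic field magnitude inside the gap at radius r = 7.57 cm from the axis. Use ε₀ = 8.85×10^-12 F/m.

8.71×10^-7 T

Total displacement current: I_d = ε₀(πR²)(dE/dt) = (8.85×10^-12)(0.03664)(2.07×10^12) = 0.6712 A.
∮B·dl = μ₀ I_d,enc with I_d,enc = I_d r²/R² = 0.3298 A; so B = μ₀ I_d,enc/(2πr) = 8.71×10^-7 T.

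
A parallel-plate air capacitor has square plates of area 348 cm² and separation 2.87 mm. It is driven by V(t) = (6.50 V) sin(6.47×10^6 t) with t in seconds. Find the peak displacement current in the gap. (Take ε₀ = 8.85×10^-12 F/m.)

The displacement current equals the conduction current C dV/dt, which peaks at C V₀ ω.
With C = ε₀A/d = (8.85×10^-12)(0.0348)/(2.87×10^-3) = 1.073×10^-10 F and ω = 6.47×10^6 rad/s, I_d,max = (1.073×10^-10)(6.50)(6.47×10^6) = 4.51×10^-3 A.

4.51×10^-3 A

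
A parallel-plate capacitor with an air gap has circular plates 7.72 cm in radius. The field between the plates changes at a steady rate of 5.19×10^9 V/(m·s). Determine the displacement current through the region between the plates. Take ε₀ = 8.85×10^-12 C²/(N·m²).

The displacement current is ε₀ times dΦ_E/dt = ε₀ A dE/dt = (8.85×10^-12)(0.01872)(5.19×10^9) = 8.60×10^-4 A.

8.60×10^-4 A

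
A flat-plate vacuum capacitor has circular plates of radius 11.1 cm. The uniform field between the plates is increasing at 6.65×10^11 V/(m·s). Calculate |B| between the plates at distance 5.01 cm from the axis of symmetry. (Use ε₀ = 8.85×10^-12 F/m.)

Total displacement current: I_d = ε₀(πR²)(dE/dt) = (8.85×10^-12)(0.03871)(6.65×10^11) = 0.2278 A.
∮B·dl = μ₀ I_d,enc with I_d,enc = I_d r²/R² = 0.04641 A; so B = μ₀ I_d,enc/(2πr) = 1.85×10^-7 T.

1.85×10^-7 T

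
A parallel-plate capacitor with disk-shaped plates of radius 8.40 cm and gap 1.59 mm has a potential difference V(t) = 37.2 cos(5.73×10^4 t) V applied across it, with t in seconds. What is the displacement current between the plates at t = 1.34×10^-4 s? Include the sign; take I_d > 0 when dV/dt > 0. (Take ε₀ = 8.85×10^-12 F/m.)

dE/dt = (V₀ω/d)·−sin(ωt) with ωt = 7.6782 rad: (37.2)(5.73×10^4)(-0.9846)/(1.59×10^-3) = -1.320×10^9 V/(m·s).
I_d = ε₀ A dE/dt = (8.85×10^-12)(0.02217)(-1.320×10^9) = -2.59×10^-4 A.

-2.59×10^-4 A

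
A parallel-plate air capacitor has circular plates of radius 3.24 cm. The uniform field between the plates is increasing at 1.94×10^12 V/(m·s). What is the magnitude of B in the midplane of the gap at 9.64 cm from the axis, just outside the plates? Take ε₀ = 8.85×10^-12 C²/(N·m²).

I_d = ε₀ dΦ_E/dt = ε₀ πR² (dE/dt) = (8.85×10^-12)(3.298×10^-3)(1.94×10^12) = 0.05662 A through the full plate area.
With r > R the enclosed displacement current is the full I_d; B = μ₀ I_d / (2πr) = 1.17×10^-7 T.

1.17×10^-7 T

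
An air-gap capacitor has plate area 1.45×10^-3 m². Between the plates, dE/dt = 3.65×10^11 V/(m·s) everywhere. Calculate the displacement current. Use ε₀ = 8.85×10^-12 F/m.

The displacement current is ε₀ times dΦ_E/dt = ε₀ A dE/dt = (8.85×10^-12)(1.45×10^-3)(3.65×10^11) = 4.68×10^-3 A.

4.68×10^-3 A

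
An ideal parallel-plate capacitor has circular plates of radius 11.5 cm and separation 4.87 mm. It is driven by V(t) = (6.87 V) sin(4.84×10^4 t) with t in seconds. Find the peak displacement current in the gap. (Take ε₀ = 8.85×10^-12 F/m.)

2.51×10^-5 A

(dE/dt)_max = V₀ω/d = 6.828×10^7 V/(m·s); ω = 4.84×10^4 rad/s.
I_d,max = ε₀ A (dE/dt)_max = (8.85×10^-12)(0.04155)(6.828×10^7) = 2.51×10^-5 A.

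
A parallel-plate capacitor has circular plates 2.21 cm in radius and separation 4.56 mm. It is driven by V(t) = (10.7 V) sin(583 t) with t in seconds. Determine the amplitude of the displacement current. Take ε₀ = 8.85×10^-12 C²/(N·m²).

1.86×10^-8 A

C = ε₀A/d = (8.85×10^-12)(1.534×10^-3)/(4.56×10^-3) = 2.977×10^-12 F; ω = 583 rad/s.
I_d = C dV/dt, so |I_d|_max = C V₀ ω = (2.977×10^-12)(10.7)(583) = 1.86×10^-8 A.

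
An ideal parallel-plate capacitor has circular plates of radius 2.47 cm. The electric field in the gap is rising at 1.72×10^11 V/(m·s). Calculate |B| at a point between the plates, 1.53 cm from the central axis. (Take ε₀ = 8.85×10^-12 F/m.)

Total displacement current: I_d = ε₀(πR²)(dE/dt) = (8.85×10^-12)(1.917×10^-3)(1.72×10^11) = 2.918×10^-3 A.
∮B·dl = μ₀ I_d,enc with I_d,enc = I_d r²/R² = 1.120×10^-3 A; so B = μ₀ I_d,enc/(2πr) = 1.46×10^-8 T.

1.46×10^-8 T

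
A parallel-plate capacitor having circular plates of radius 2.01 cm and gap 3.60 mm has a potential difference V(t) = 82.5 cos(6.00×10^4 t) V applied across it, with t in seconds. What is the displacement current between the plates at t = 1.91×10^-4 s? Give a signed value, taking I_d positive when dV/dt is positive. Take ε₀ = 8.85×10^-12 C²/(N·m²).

dE/dt = (V₀ω/d)·−sin(ωt) with ωt = 11.46 rad: (82.5)(6.00×10^4)(0.8941)/(3.60×10^-3) = 1.229×10^9 V/(m·s).
I_d = ε₀ A dE/dt = (8.85×10^-12)(1.269×10^-3)(1.229×10^9) = 1.38×10^-5 A.

1.38×10^-5 A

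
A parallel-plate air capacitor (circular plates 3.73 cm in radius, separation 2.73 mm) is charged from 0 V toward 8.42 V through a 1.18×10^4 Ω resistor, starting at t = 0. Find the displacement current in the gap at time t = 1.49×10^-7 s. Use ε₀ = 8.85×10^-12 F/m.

C = ε₀A/d = (8.85×10^-12)(4.371×10^-3)/(2.73×10^-3) = 1.417×10^-11 F, so τ = RC = 1.672×10^-7 s.
The conduction current is I(t) = (V₀/R) e^(−t/τ), and the displacement current between the plates equals it.
t/τ = 0.8911; I_d = (8.42/1.18×10^4) · e^(−0.8911) = (7.136×10^-4)(0.4102) = 2.93×10^-4 A.

2.93×10^-4 A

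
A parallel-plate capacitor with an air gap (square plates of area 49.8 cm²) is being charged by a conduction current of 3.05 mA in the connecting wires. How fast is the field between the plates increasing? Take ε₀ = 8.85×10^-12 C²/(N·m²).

6.92×10^10 V/(m·s)

By continuity, I_d in the gap equals the 3.05 mA flowing in the wire.
Since I_d = ε₀ A dE/dt, dE/dt = I_d/(ε₀A) = (3.05×10^-3)/((8.85×10^-12)(4.98×10^-3)) = 6.92×10^10 V/(m·s).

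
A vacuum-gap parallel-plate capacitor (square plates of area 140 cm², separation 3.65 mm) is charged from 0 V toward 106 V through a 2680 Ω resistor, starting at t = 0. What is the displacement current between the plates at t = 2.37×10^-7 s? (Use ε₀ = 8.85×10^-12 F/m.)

C = ε₀A/d = (8.85×10^-12)(0.0140)/(3.65×10^-3) = 3.395×10^-11 F and τ = RC = 9.099×10^-8 s. I_d in the gap equals the RC charging current.
I_d(t) = (V₀/R) e^(−t/τ) = 0.03955 · e^(−2.605) = 2.92×10^-3 A.

2.92×10^-3 A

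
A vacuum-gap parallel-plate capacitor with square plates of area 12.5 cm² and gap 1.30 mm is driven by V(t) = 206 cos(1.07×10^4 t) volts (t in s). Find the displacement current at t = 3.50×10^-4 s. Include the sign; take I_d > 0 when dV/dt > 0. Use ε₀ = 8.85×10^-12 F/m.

1.06×10^-5 A

dV/dt = (206)(1.07×10^4)·−sin(3.745) = 1.251×10^6 V/s.
I_d = C dV/dt with C = ε₀A/d = (8.85×10^-12)(1.25×10^-3)/(1.30×10^-3) = 8.510×10^-12 F, so I_d = (8.510×10^-12)(1.251×10^6) = 1.06×10^-5 A.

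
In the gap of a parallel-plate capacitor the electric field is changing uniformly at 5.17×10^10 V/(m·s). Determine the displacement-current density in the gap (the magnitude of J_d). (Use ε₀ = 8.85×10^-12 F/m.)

0.458 A/m²

J_d = ε₀ ∂E/∂t, so J_d = 0.458 A/m².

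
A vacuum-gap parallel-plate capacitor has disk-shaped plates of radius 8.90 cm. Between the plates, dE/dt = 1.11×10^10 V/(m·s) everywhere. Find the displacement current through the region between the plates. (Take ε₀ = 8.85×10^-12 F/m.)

2.44×10^-3 A

With a uniform field, Φ_E = EA, so I_d = ε₀ A dE/dt = 2.44×10^-3 A.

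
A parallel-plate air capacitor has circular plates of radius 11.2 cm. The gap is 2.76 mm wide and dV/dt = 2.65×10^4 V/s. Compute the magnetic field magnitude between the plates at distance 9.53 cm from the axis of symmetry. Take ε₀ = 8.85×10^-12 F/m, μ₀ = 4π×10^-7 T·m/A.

I_d = C dV/dt with C = ε₀πR²/d = 1.264×10^-10 F, so I_d = (1.264×10^-10)(2.65×10^4) = 3.350×10^-6 A.
An Ampèrian loop of radius r encloses a fraction (r/R)² of I_d. Then B·2πr = μ₀ I_d (r/R)², giving B = μ₀ I_d r/(2πR²) = 5.09×10^-12 T.

5.09×10^-12 T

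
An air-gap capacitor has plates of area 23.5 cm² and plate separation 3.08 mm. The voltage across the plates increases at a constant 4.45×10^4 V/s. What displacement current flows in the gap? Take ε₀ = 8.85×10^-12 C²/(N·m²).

C = ε₀A/d = (8.85×10^-12)(2.35×10^-3)/(3.08×10^-3) = 6.752×10^-12 F.
I_d = C dV/dt = (6.752×10^-12)(4.45×10^4) = 3.00×10^-7 A.

3.00×10^-7 A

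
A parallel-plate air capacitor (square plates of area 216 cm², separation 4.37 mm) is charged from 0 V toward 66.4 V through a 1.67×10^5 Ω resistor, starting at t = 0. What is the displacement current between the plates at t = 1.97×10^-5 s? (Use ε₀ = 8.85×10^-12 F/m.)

C = ε₀A/d = (8.85×10^-12)(0.0216)/(4.37×10^-3) = 4.374×10^-11 F and τ = RC = 7.305×10^-6 s. I_d in the gap equals the RC charging current.
I_d(t) = (V₀/R) e^(−t/τ) = 3.976×10^-4 · e^(−2.697) = 2.68×10^-5 A.

2.68×10^-5 A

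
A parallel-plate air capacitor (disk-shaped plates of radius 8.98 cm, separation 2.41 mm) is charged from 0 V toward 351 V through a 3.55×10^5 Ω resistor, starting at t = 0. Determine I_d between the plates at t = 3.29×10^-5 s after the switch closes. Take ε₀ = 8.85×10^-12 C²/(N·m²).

3.65×10^-4 A

C = ε₀A/d = (8.85×10^-12)(0.02533)/(2.41×10^-3) = 9.302×10^-11 F, so τ = RC = 3.302×10^-5 s.
The conduction current is I(t) = (V₀/R) e^(−t/τ), and the displacement current between the plates equals it.
t/τ = 0.9964; I_d = (351/3.55×10^5) · e^(−0.9964) = (9.887×10^-4)(0.3692) = 3.65×10^-4 A.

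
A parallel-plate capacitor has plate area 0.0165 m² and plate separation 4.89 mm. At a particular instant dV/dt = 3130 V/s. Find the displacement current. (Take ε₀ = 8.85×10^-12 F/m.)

The displacement current equals the charging current C dV/dt. With C = ε₀A/d = (8.85×10^-12)(0.0165)/(4.89×10^-3) = 2.986×10^-11 F, I_d = (2.986×10^-11)(3130) = 9.35×10^-8 A.

9.35×10^-8 A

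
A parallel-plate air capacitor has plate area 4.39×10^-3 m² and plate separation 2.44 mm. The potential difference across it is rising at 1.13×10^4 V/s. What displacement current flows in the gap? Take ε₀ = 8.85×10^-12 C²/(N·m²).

The field between the plates is E = V/d, so dE/dt = (1.13×10^4)/(2.44×10^-3 m) = 4.631×10^6 V/(m·s).
I_d = ε₀ A (dE/dt) = (8.85×10^-12)(4.39×10^-3)(4.631×10^6) = 1.80×10^-7 A.

1.80×10^-7 A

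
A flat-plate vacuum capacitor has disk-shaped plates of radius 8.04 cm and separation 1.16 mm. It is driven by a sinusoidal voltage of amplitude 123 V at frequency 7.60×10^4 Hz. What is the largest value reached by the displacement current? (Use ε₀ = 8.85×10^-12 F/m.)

9.10×10^-3 A

(dE/dt)_max = V₀ω/d = 5.063×10^10 V/(m·s); ω = 2πf = 4.775×10^5 rad/s.
I_d,max = ε₀ A (dE/dt)_max = (8.85×10^-12)(0.02031)(5.063×10^10) = 9.10×10^-3 A.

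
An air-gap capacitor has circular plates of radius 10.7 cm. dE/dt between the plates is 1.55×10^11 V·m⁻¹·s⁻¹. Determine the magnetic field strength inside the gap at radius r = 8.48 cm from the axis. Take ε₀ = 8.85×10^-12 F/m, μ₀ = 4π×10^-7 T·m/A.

I_d = ε₀ dΦ_E/dt = ε₀ πR² (dE/dt) = (8.85×10^-12)(0.03597)(1.55×10^11) = 0.04934 A through the full plate area.
An Ampèrian loop of radius r encloses a fraction (r/R)² of I_d. Then B·2πr = μ₀ I_d (r/R)², giving B = μ₀ I_d r/(2πR²) = 7.31×10^-8 T.

7.31×10^-8 T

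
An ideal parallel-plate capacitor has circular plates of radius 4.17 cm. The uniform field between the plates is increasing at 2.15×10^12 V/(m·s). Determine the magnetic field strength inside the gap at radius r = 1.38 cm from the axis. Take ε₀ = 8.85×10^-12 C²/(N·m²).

1.65×10^-7 T

Through the whole plate area (πR² = 5.463×10^-3 m²), I_d = ε₀ πR² dE/dt = 0.1039 A.
An Ampèrian loop of radius r encloses a fraction (r/R)² of I_d. Then B·2πr = μ₀ I_d (r/R)², giving B = μ₀ I_d r/(2πR²) = 1.65×10^-7 T.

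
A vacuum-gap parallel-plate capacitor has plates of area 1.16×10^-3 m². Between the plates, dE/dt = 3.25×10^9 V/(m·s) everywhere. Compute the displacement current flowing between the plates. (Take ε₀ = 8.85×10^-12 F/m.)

3.34×10^-5 A

With a uniform field, Φ_E = EA, so I_d = ε₀ A dE/dt = 3.34×10^-5 A.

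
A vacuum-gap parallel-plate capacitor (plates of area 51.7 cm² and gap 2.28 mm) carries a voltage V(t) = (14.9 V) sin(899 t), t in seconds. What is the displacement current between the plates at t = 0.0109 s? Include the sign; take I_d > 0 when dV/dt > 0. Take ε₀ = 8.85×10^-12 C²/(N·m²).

dE/dt = (V₀ω/d)·cos(ωt) with ωt = 9.7991 rad: (14.9)(899)(-0.9308)/(2.28×10^-3) = -5.468×10^6 V/(m·s).
I_d = ε₀ A dE/dt = (8.85×10^-12)(5.17×10^-3)(-5.468×10^6) = -2.50×10^-7 A.

-2.50×10^-7 A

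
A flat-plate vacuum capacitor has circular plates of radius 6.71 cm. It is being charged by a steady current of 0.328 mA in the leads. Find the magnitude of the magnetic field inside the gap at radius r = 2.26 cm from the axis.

3.29×10^-10 T

No conduction current crosses the gap, so I_d there equals the 3.28×10^-4 A in the leads.
For r < R the Ampère–Maxwell law gives B(2πr) = μ₀ I_d (r²/R²), so B = μ₀ I_d r/(2πR²) = (4π×10^-7)(3.28×10^-4)(0.0226)/(2π·0.0671²) = 3.29×10^-10 T.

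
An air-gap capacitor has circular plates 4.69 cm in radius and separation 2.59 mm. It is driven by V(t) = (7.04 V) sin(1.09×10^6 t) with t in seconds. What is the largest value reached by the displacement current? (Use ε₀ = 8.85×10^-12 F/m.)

The displacement current equals the conduction current C dV/dt, which peaks at C V₀ ω.
With C = ε₀A/d = (8.85×10^-12)(6.910×10^-3)/(2.59×10^-3) = 2.361×10^-11 F and ω = 1.09×10^6 rad/s, I_d,max = (2.361×10^-11)(7.04)(1.09×10^6) = 1.81×10^-4 A.

1.81×10^-4 A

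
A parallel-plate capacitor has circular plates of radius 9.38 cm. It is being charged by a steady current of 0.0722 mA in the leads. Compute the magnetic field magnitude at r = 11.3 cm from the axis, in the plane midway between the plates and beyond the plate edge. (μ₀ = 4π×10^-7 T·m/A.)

Between the plates the displacement current equals the wire current: I_d = 0.0722 mA = 7.22×10^-5 A.
For r ≥ R the full I_d is enclosed: B = μ₀ I_d/(2πr) = (4π×10^-7)(7.22×10^-5)/(2π·0.113) = 1.28×10^-10 T.

1.28×10^-10 T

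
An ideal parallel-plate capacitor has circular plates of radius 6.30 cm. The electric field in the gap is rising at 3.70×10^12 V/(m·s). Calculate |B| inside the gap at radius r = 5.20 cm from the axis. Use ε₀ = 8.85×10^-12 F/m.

I_d = ε₀ dΦ_E/dt = ε₀ πR² (dE/dt) = (8.85×10^-12)(0.01247)(3.70×10^12) = 0.4083 A through the full plate area.
An Ampèrian loop of radius r encloses a fraction (r/R)² of I_d. Then B·2πr = μ₀ I_d (r/R)², giving B = μ₀ I_d r/(2πR²) = 1.07×10^-6 T.

1.07×10^-6 T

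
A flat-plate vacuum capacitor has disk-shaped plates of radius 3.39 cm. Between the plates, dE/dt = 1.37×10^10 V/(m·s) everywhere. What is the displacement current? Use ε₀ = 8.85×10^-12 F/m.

4.38×10^-4 A

With a uniform field, Φ_E = EA, so I_d = ε₀ A dE/dt = 4.38×10^-4 A.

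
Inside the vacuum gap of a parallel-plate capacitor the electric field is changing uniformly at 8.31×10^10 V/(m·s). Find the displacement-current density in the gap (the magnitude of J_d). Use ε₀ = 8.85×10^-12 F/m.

0.735 A/m²

The displacement-current density is ε₀ ∂E/∂t = (8.85×10^-12)(8.31×10^10) = 0.735 A/m².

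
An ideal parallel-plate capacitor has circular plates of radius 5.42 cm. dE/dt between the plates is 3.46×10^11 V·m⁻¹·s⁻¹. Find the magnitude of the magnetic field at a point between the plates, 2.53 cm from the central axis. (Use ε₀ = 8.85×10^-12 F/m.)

4.87×10^-8 T

I_d = ε₀ dΦ_E/dt = ε₀ πR² (dE/dt) = (8.85×10^-12)(9.229×10^-3)(3.46×10^11) = 0.02826 A through the full plate area.
For r < R the Ampère–Maxwell law gives B(2πr) = μ₀ I_d (r²/R²), so B = μ₀ I_d r/(2πR²) = (4π×10^-7)(0.02826)(0.0253)/(2π·0.0542²) = 4.87×10^-8 T.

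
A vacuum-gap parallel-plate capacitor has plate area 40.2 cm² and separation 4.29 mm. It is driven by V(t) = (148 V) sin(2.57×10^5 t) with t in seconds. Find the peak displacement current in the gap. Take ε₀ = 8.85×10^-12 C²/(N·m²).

3.15×10^-4 A

(dE/dt)_max = V₀ω/d = 8.866×10^9 V/(m·s); ω = 2.57×10^5 rad/s.
I_d,max = ε₀ A (dE/dt)_max = (8.85×10^-12)(4.02×10^-3)(8.866×10^9) = 3.15×10^-4 A.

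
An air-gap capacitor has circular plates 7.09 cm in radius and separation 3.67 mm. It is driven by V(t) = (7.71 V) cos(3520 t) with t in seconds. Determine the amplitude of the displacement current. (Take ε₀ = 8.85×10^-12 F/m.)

1.03×10^-6 A

(dE/dt)_max = V₀ω/d = 7.395×10^6 V/(m·s); ω = 3520 rad/s.
I_d,max = ε₀ A (dE/dt)_max = (8.85×10^-12)(0.01579)(7.395×10^6) = 1.03×10^-6 A.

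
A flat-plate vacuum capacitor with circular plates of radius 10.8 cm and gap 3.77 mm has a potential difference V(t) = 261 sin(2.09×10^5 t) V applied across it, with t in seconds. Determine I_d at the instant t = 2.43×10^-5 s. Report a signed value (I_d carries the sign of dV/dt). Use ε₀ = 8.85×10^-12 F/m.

1.68×10^-3 A

dE/dt = (V₀ω/d)·cos(ωt) with ωt = 5.0787 rad: (261)(2.09×10^5)(0.3582)/(3.77×10^-3) = 5.183×10^9 V/(m·s).
I_d = ε₀ A dE/dt = (8.85×10^-12)(0.03664)(5.183×10^9) = 1.68×10^-3 A.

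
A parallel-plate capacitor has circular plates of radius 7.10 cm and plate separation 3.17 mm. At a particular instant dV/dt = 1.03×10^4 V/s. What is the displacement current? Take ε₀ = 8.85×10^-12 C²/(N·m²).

E = V/d so dE/dt = (dV/dt)/d = 3.249×10^6 V/(m·s), and I_d = ε₀ A dE/dt = (8.85×10^-12)(0.01584)(3.249×10^6) = 4.55×10^-7 A.

4.55×10^-7 A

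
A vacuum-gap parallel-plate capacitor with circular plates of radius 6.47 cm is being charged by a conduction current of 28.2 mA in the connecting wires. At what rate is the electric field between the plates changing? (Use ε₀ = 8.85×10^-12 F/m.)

The displacement current between the plates equals the conduction current, I_d = 28.2 mA.
Then dE/dt = I_d/(ε₀A) = 2.42×10^11 V/(m·s).

2.42×10^11 V/(m·s)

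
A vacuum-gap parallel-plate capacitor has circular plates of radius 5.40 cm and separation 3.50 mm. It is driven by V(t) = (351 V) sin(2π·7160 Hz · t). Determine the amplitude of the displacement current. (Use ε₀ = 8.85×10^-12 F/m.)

3.66×10^-4 A

(dE/dt)_max = V₀ω/d = 4.512×10^9 V/(m·s); ω = 2πf = 4.499×10^4 rad/s.
I_d,max = ε₀ A (dE/dt)_max = (8.85×10^-12)(9.161×10^-3)(4.512×10^9) = 3.66×10^-4 A.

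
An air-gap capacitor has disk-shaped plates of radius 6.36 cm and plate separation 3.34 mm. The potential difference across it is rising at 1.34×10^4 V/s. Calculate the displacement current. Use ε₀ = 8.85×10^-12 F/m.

The field between the plates is E = V/d, so dE/dt = (1.34×10^4)/(3.34×10^-3 m) = 4.012×10^6 V/(m·s).
I_d = ε₀ A (dE/dt) = (8.85×10^-12)(0.01271)(4.012×10^6) = 4.51×10^-7 A.

4.51×10^-7 A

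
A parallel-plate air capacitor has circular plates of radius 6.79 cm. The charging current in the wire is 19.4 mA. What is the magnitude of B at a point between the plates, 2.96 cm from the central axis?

2.49×10^-8 T

No conduction current crosses the gap, so I_d there equals the 0.0194 A in the leads.
For r < R the Ampère–Maxwell law gives B(2πr) = μ₀ I_d (r²/R²), so B = μ₀ I_d r/(2πR²) = (4π×10^-7)(0.0194)(0.0296)/(2π·0.0679²) = 2.49×10^-8 T.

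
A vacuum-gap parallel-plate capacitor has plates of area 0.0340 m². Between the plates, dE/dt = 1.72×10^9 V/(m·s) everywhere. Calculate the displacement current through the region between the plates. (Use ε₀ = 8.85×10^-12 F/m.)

5.18×10^-4 A

I_d = ε₀ A (dE/dt) = (8.85×10^-12)(0.0340 m²)(1.72×10^9) = 5.18×10^-4 A.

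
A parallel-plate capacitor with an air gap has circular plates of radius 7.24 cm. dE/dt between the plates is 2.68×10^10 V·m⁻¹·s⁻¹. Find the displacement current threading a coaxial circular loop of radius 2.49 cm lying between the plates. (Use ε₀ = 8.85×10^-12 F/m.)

4.62×10^-4 A

Total displacement current: I_d = ε₀(πR²)(dE/dt) = (8.85×10^-12)(0.01647)(2.68×10^10) = 3.906×10^-3 A.
The field is uniform, so I_d,enc = I_d (r/R)² = (3.906×10^-3)(2.49/7.24)² = 4.62×10^-4 A.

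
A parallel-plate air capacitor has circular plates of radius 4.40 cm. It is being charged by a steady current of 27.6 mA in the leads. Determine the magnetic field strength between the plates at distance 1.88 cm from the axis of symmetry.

5.36×10^-8 T

No conduction current crosses the gap, so I_d there equals the 0.0276 A in the leads.
∮B·dl = μ₀ I_d,enc with I_d,enc = I_d r²/R² = 5.039×10^-3 A; so B = μ₀ I_d,enc/(2πr) = 5.36×10^-8 T.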